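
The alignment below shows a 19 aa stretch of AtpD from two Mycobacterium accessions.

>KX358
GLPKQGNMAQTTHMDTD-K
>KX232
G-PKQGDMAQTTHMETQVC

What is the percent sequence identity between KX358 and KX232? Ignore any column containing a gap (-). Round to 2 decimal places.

Excluding the 2 gap columns leaves 17 comparable sites.
The sequences differ at positions 7 (N/D), 15 (D/E), 17 (D/Q), 19 (K/C).
13 of the 17 comparable sites match, so the percent identity is 13/17 × 100 = 76.47%.

76.47%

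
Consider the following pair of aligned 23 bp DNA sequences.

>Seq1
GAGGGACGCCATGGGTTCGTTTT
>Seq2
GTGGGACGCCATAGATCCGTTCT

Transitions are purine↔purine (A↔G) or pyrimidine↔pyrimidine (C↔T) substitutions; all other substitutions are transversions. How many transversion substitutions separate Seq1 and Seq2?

Differing sites — 2:A/T (Tv); 13:G/A (Ti); 15:G/A (Ti); 17:T/C (Ti); 22:T/C (Ti).
Of the 5 differences, 4 transitions and 1 transversion, so the answer is 1.

1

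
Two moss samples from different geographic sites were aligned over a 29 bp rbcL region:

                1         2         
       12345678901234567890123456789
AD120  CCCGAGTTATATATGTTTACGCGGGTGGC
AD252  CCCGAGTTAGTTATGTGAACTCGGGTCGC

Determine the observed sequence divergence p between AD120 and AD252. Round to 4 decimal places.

Mismatches occur at site 10 (T↔G), site 11 (A↔T), site 17 (T↔G), site 18 (T↔A), site 21 (G↔T), site 27 (G↔C).
There are 6 differences over 29 sites, so p = 6/29 = 0.2069.

0.2069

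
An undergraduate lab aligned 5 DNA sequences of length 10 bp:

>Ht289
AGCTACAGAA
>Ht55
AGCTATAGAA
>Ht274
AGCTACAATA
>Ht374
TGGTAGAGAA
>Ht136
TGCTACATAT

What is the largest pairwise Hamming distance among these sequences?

5

Pairwise Hamming distances:
  Ht289 vs Ht55: 1
  Ht289 vs Ht274: 2
  Ht289 vs Ht374: 3
  Ht289 vs Ht136: 3
  Ht55 vs Ht274: 3
  Ht55 vs Ht374: 3
  Ht55 vs Ht136: 4
  Ht274 vs Ht374: 5
  Ht274 vs Ht136: 4
  Ht374 vs Ht136: 4
The largest is 5, between Ht274 and Ht374.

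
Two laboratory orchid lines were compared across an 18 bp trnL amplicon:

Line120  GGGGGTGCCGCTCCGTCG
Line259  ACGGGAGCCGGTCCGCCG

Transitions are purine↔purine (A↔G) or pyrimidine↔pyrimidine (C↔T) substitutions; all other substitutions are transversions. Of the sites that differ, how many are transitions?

The sequences differ at positions 1 (G/A, transition), 2 (G/C, transversion), 6 (T/A, transversion), 11 (C/G, transversion), 16 (T/C, transition).
Of the 5 differences, 2 transitions and 3 transversions, so the answer is 2.

2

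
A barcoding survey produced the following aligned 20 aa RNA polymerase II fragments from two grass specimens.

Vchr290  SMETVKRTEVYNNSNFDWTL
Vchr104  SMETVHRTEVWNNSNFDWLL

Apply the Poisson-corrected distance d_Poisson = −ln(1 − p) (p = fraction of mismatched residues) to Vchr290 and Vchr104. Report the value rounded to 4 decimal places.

Differing sites — 6:K/H; 11:Y/W; 19:T/L.
p = 3/20 = 0.150000.
d = −ln(1 − 0.150000) = −ln(0.850000) = 0.1625.

0.1625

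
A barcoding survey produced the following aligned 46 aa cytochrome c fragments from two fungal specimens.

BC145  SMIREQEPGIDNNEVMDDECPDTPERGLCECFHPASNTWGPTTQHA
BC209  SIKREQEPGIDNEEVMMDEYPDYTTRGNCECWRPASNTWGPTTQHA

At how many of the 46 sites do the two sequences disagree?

11

Differing sites — 2:M/I; 3:I/K; 13:N/E; 17:D/M; 20:C/Y; 23:T/Y; 24:P/T; 25:E/T; 28:L/N; 32:F/W; 33:H/R.
That gives 11 mismatches out of 46 aligned sites, so the Hamming distance is 11.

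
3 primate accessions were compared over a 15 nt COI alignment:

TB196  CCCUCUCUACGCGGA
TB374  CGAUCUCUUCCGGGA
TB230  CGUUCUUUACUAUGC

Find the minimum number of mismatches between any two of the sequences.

Pairwise Hamming distances:
  TB196 vs TB374: 5
  TB196 vs TB230: 7
  TB374 vs TB230: 7
The smallest is 5, between TB196 and TB374.

5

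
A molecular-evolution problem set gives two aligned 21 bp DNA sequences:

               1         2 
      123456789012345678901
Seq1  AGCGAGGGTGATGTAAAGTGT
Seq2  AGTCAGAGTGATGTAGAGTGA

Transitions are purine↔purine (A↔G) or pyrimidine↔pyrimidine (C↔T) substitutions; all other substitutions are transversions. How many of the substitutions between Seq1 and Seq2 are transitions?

3

Differing sites — 3:C/T (Ti); 4:G/C (Tv); 7:G/A (Ti); 16:A/G (Ti); 21:T/A (Tv).
Of the 5 differences, 3 transitions and 2 transversions, so the answer is 3.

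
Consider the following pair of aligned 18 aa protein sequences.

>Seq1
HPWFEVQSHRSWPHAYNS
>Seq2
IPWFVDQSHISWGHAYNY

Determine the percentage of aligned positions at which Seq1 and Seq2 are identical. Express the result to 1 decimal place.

Differing sites — 1:H/I; 5:E/V; 6:V/D; 10:R/I; 13:P/G; 18:S/Y.
12 of the 18 sites match, so the percent identity is 12/18 × 100 = 66.7%.

66.7%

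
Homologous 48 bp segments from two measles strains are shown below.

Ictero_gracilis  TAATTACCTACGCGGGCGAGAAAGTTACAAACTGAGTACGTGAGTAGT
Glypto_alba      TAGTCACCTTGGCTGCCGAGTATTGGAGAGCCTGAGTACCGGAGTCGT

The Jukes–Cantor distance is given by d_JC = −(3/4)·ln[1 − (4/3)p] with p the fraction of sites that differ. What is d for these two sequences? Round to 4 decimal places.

Differing sites — 3:A/G; 5:T/C; 10:A/T; 11:C/G; 14:G/T; 16:G/C; 21:A/T; 23:A/T; 24:G/T; 25:T/G; 26:T/G; 28:C/G; 30:A/G; 31:A/C; 40:G/C; 41:T/G; 46:A/C.
p = 17/48 = 0.354167.
d = −0.75 · ln(1 − (4/3)·0.354167) = −0.75 · ln(0.527777) = −0.75 · (-0.639081) = 0.4793.

0.4793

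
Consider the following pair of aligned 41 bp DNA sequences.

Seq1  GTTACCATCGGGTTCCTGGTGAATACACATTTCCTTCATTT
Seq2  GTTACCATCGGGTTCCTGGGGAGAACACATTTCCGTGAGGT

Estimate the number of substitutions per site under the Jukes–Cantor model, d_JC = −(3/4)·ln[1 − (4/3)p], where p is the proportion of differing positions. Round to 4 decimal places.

The sequences differ at positions 20 (T/G), 23 (A/G), 24 (T/A), 35 (T/G), 37 (C/G), 39 (T/G), 40 (T/G).
p = 7/41 = 0.170732.
d = −0.75 · ln(1 − (4/3)·0.170732) = −0.75 · ln(0.772357) = −0.75 · (-0.258308) = 0.1937.

0.1937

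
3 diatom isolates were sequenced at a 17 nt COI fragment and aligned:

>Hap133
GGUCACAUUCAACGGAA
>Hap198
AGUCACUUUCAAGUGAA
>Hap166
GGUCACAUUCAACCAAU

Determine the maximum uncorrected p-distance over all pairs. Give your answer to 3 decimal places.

Pairwise Hamming distances:
  Hap133 vs Hap198: 4
  Hap133 vs Hap166: 3
  Hap198 vs Hap166: 6
The largest is 6 mismatches, between Hap198 and Hap166; p = 6/17 = 0.353.

0.353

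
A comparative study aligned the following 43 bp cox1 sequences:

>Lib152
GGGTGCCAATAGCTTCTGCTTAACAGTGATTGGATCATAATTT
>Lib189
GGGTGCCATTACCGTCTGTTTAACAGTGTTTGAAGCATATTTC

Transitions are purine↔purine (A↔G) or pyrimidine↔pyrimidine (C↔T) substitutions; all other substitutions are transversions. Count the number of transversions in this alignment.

6

The sequences differ at positions 9 (A/T, transversion), 12 (G/C, transversion), 14 (T/G, transversion), 19 (C/T, transition), 29 (A/T, transversion), 33 (G/A, transition), 35 (T/G, transversion), 40 (A/T, transversion), 43 (T/C, transition).
Of the 9 differences, 3 transitions and 6 transversions, so the answer is 6.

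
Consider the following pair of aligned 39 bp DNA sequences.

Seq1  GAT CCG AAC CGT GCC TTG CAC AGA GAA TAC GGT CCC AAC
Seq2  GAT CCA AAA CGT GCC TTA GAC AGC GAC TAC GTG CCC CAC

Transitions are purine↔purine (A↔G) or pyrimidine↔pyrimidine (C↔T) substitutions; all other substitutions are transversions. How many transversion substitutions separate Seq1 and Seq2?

7

Mismatches occur at site 6 (G↔A, transition), site 9 (C↔A, transversion), site 18 (G↔A, transition), site 19 (C↔G, transversion), site 24 (A↔C, transversion), site 27 (A↔C, transversion), site 32 (G↔T, transversion), site 33 (T↔G, transversion), site 37 (A↔C, transversion).
Of the 9 differences, 2 transitions and 7 transversions, so the answer is 7.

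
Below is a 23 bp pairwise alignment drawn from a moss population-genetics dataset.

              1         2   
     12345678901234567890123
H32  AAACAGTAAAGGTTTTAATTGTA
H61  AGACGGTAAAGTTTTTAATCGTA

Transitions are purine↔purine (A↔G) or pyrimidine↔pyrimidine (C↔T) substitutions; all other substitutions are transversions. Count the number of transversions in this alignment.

Mismatches occur at site 2 (A/G, transition), site 5 (A/G, transition), site 12 (G/T, transversion), site 20 (T/C, transition).
Of the 4 differences, 3 transitions and 1 transversion, so the answer is 1.

1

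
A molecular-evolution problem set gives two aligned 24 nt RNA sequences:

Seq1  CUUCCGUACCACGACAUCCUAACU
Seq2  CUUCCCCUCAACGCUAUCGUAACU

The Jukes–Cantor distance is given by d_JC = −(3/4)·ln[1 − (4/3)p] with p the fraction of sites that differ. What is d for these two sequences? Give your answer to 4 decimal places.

0.3694

Differing sites — 6:G/C; 7:U/C; 8:A/U; 10:C/A; 14:A/C; 15:C/U; 19:C/G.
p = 7/24 = 0.291667.
d = −0.75 · ln(1 − (4/3)·0.291667) = −0.75 · ln(0.611111) = −0.75 · (-0.492477) = 0.3694.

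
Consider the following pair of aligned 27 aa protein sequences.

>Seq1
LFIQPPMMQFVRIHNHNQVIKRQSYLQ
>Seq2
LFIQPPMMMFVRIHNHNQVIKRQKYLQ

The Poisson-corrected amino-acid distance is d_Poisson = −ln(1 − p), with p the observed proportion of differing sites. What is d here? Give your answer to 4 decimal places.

Mismatches occur at site 9 (Q↔M), site 24 (S↔K).
p = 2/27 = 0.074074.
d = −ln(1 − 0.074074) = −ln(0.925926) = 0.0770.

0.0770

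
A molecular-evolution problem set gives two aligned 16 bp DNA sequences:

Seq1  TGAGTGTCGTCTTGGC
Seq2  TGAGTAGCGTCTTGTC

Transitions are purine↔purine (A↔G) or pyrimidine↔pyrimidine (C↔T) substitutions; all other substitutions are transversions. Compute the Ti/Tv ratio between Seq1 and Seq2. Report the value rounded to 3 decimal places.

0.500

Mismatches occur at site 6 (G→A, transition), site 7 (T→G, transversion), site 15 (G→T, transversion).
Of the 3 differences, 1 transition and 2 transversions, so Ti/Tv = 1/2 = 0.500.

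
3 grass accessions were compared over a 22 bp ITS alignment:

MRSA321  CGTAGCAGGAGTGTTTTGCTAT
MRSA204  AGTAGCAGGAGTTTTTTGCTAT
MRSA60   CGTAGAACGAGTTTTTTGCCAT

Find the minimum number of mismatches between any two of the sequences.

2

Pairwise Hamming distances:
  MRSA321 vs MRSA204: 2
  MRSA321 vs MRSA60: 4
  MRSA204 vs MRSA60: 4
The smallest is 2, between MRSA321 and MRSA204.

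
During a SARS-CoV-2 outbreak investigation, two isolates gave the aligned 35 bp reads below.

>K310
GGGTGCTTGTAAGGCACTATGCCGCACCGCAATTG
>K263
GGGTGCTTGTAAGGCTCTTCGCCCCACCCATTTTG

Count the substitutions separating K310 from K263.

8

The sequences differ at positions 16 (A/T), 19 (A/T), 20 (T/C), 24 (G/C), 29 (G/C), 30 (C/A), 31 (A/T), 32 (A/T).
That gives 8 mismatches out of 35 aligned sites, so the Hamming distance is 8.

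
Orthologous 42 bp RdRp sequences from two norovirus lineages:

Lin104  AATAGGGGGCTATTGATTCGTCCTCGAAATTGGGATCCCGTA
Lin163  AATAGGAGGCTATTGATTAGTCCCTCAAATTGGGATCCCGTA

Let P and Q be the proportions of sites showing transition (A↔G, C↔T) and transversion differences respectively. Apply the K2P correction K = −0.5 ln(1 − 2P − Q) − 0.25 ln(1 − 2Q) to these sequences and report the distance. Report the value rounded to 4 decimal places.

Mismatches occur at site 7 (G/A, transition), site 19 (C/A, transversion), site 24 (T/C, transition), site 25 (C/T, transition), site 26 (G/C, transversion).
Of the 5 differences, 3 transitions and 2 transversions over 42 sites: P = 3/42 = 0.071429, Q = 2/42 = 0.047619.
d = −0.5·ln(0.809523) − 0.25·ln(0.904762) = −0.5·(-0.211310) − 0.25·(-0.100083) = 0.1307.

0.1307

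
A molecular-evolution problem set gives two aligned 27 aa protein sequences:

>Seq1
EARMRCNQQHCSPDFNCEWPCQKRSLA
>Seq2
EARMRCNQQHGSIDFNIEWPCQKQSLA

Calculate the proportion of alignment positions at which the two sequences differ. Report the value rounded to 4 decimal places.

Differing sites — 11:C/G; 13:P/I; 17:C/I; 24:R/Q.
There are 4 differences over 27 sites, so p = 4/27 = 0.1481.

0.1481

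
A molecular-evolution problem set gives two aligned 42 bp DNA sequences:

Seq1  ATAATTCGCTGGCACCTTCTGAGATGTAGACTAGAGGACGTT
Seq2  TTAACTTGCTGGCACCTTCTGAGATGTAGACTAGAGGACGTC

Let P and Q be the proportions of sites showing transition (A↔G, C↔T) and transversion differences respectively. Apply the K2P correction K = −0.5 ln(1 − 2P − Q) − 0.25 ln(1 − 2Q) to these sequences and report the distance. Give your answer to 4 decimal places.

Differing sites — 1:A/T (Tv); 5:T/C (Ti); 7:C/T (Ti); 42:T/C (Ti).
Of the 4 differences, 3 transitions and 1 transversion over 42 sites: P = 3/42 = 0.071429, Q = 1/42 = 0.023810.
d = −0.5·ln(0.833332) − 0.25·ln(0.952380) = −0.5·(-0.182323) − 0.25·(-0.048791) = 0.1034.

0.1034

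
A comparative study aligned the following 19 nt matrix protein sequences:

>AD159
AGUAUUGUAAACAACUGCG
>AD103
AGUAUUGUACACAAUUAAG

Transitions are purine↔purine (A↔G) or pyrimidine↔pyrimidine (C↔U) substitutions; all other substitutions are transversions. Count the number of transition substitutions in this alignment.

2

Differing sites — 10:A/C (Tv); 15:C/U (Ti); 17:G/A (Ti); 18:C/A (Tv).
Of the 4 differences, 2 transitions and 2 transversions, so the answer is 2.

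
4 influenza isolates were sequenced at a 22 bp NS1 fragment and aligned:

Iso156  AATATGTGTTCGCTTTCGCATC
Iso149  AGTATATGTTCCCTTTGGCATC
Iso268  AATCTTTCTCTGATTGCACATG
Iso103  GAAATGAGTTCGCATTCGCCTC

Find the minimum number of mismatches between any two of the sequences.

Pairwise Hamming distances:
  Iso156 vs Iso149: 4
  Iso156 vs Iso268: 9
  Iso156 vs Iso103: 5
  Iso149 vs Iso268: 12
  Iso149 vs Iso103: 9
  Iso268 vs Iso103: 14
The smallest is 4, between Iso156 and Iso149.

4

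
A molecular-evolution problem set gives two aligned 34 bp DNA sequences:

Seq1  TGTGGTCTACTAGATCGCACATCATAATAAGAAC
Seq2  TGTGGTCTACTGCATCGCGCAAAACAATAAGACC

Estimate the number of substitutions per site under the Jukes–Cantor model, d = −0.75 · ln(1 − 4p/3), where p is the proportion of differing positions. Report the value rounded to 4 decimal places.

0.2407

The sequences differ at positions 12 (A/G), 13 (G/C), 19 (A/G), 22 (T/A), 23 (C/A), 25 (T/C), 33 (A/C).
p = 7/34 = 0.205882.
d = −0.75 · ln(1 − (4/3)·0.205882) = −0.75 · ln(0.725491) = −0.75 · (-0.320907) = 0.2407.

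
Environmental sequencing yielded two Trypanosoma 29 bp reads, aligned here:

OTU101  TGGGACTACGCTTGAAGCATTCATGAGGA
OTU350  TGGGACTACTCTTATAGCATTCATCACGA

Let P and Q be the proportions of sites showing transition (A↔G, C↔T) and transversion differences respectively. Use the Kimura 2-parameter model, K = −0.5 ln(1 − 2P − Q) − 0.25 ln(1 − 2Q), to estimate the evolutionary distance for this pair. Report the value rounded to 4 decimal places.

0.1966

Differing sites — 10:G/T (Tv); 14:G/A (Ti); 15:A/T (Tv); 25:G/C (Tv); 27:G/C (Tv).
Of the 5 differences, 1 transition and 4 transversions over 29 sites: P = 1/29 = 0.034483, Q = 4/29 = 0.137931.
d = −0.5·ln(0.793103) − 0.25·ln(0.724138) = −0.5·(-0.231802) − 0.25·(-0.322773) = 0.1966.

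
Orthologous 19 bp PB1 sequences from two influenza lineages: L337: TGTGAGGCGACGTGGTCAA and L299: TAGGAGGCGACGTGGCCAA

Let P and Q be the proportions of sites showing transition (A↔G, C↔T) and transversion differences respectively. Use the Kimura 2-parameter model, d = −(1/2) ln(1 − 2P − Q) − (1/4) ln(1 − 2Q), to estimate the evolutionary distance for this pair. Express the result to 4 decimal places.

Mismatches occur at site 2 (G/A, transition), site 3 (T/G, transversion), site 16 (T/C, transition).
Of the 3 differences, 2 transitions and 1 transversion over 19 sites: P = 2/19 = 0.105263, Q = 1/19 = 0.052632.
d = −0.5·ln(0.736842) − 0.25·ln(0.894736) = −0.5·(-0.305382) − 0.25·(-0.111227) = 0.1805.

0.1805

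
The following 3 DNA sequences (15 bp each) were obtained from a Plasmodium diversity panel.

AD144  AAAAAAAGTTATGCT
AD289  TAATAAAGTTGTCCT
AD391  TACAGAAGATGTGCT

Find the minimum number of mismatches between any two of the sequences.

Pairwise Hamming distances:
  AD144 vs AD289: 4
  AD144 vs AD391: 5
  AD289 vs AD391: 5
The smallest is 4, between AD144 and AD289.

4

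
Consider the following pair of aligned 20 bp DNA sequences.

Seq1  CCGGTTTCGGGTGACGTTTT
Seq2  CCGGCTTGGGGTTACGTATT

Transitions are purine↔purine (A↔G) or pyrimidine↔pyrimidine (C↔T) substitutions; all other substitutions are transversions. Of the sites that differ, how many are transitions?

1

The sequences differ at positions 5 (T/C, transition), 8 (C/G, transversion), 13 (G/T, transversion), 18 (T/A, transversion).
Of the 4 differences, 1 transition and 3 transversions, so the answer is 1.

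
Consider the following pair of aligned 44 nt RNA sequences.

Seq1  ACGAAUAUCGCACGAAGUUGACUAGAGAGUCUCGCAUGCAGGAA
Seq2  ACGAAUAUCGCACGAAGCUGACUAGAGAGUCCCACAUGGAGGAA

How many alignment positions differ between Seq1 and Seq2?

4

The sequences differ at positions 18 (U/C), 32 (U/C), 34 (G/A), 39 (C/G).
That gives 4 mismatches out of 44 aligned sites, so the Hamming distance is 4.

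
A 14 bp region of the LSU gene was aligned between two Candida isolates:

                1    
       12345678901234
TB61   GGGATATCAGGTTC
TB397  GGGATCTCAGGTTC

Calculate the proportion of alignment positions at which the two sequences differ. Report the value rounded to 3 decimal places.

0.071

Differing sites — 6:A/C.
There are 1 differences over 14 sites, so p = 1/14 = 0.071.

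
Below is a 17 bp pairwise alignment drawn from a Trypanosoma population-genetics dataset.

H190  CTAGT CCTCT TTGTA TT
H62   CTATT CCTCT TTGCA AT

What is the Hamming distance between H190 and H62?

3

Differing sites — 4:G/T; 14:T/C; 16:T/A.
That gives 3 mismatches out of 17 aligned sites, so the Hamming distance is 3.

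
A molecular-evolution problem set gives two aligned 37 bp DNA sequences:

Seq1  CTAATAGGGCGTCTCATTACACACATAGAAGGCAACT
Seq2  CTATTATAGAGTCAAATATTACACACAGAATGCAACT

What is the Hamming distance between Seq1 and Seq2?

11

The sequences differ at positions 4 (A/T), 7 (G/T), 8 (G/A), 10 (C/A), 14 (T/A), 15 (C/A), 18 (T/A), 19 (A/T), 20 (C/T), 26 (T/C), 31 (G/T).
That gives 11 mismatches out of 37 aligned sites, so the Hamming distance is 11.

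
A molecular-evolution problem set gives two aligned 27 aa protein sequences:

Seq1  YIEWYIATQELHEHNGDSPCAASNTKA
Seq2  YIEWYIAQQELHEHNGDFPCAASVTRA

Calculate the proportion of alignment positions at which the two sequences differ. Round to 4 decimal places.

The sequences differ at positions 8 (T/Q), 18 (S/F), 24 (N/V), 26 (K/R).
There are 4 differences over 27 sites, so p = 4/27 = 0.1481.

0.1481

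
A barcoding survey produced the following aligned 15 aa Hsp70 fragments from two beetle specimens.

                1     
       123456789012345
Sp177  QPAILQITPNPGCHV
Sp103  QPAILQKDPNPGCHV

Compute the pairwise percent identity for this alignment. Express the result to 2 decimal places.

86.67%

Differing sites — 7:I/K; 8:T/D.
13 of the 15 sites match, so the percent identity is 13/15 × 100 = 86.67%.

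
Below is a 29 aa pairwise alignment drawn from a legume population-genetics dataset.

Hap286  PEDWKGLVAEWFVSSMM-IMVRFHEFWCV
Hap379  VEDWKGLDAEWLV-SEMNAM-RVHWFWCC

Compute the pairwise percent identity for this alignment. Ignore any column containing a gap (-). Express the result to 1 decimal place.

69.2%

Excluding the 3 gap columns leaves 26 comparable sites.
Mismatches occur at site 1 (P/V), site 8 (V/D), site 12 (F/L), site 16 (M/E), site 19 (I/A), site 23 (F/V), site 25 (E/W), site 29 (V/C).
18 of the 26 comparable sites match, so the percent identity is 18/26 × 100 = 69.2%.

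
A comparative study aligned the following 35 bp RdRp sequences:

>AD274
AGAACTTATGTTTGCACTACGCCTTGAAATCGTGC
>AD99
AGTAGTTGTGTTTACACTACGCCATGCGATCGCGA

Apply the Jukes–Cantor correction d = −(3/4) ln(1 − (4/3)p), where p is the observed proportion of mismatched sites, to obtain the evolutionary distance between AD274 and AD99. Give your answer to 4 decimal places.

Mismatches occur at site 3 (A↔T), site 5 (C↔G), site 8 (A↔G), site 14 (G↔A), site 24 (T↔A), site 27 (A↔C), site 28 (A↔G), site 33 (T↔C), site 35 (C↔A).
p = 9/35 = 0.257143.
d = −0.75 · ln(1 − (4/3)·0.257143) = −0.75 · ln(0.657143) = −0.75 · (-0.419854) = 0.3149.

0.3149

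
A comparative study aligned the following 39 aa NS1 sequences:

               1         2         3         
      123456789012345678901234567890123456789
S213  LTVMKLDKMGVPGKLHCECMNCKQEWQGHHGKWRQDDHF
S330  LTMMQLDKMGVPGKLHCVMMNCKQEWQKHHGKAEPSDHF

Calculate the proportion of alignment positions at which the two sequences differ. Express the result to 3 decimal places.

0.231

Mismatches occur at site 3 (V→M), site 5 (K→Q), site 18 (E→V), site 19 (C→M), site 28 (G→K), site 33 (W→A), site 34 (R→E), site 35 (Q→P), site 36 (D→S).
There are 9 differences over 39 sites, so p = 9/39 = 0.231.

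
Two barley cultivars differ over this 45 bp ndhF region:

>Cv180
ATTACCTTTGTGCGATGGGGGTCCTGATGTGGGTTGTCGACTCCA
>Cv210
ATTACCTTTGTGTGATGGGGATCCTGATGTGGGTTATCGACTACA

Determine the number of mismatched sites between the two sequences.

4

Differing sites — 13:C/T; 21:G/A; 36:G/A; 43:C/A.
That gives 4 mismatches out of 45 aligned sites, so the Hamming distance is 4.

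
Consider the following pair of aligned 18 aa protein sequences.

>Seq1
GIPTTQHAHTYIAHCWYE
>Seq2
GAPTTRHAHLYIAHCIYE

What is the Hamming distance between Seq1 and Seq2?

Mismatches occur at site 2 (I↔A), site 6 (Q↔R), site 10 (T↔L), site 16 (W↔I).
That gives 4 mismatches out of 18 aligned sites, so the Hamming distance is 4.

4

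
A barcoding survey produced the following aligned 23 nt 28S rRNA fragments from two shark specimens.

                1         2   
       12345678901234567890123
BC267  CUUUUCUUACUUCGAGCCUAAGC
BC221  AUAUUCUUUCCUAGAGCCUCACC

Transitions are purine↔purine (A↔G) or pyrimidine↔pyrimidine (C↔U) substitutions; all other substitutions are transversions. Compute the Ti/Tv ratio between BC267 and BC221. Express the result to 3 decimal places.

0.167

Mismatches occur at site 1 (C↔A, transversion), site 3 (U↔A, transversion), site 9 (A↔U, transversion), site 11 (U↔C, transition), site 13 (C↔A, transversion), site 20 (A↔C, transversion), site 22 (G↔C, transversion).
Of the 7 differences, 1 transition and 6 transversions, so Ti/Tv = 1/6 = 0.167.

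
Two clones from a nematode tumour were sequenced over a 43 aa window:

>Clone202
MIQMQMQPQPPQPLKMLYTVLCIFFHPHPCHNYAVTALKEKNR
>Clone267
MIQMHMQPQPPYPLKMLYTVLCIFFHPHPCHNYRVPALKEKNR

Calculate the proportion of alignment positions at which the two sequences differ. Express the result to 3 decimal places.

The sequences differ at positions 5 (Q/H), 12 (Q/Y), 34 (A/R), 36 (T/P).
There are 4 differences over 43 sites, so p = 4/43 = 0.093.

0.093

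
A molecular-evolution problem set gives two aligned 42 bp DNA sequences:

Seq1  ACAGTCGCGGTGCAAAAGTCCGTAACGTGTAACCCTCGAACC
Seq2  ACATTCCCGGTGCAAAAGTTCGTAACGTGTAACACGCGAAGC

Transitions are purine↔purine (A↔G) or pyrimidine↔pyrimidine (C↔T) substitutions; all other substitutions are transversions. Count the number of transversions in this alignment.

5

Mismatches occur at site 4 (G/T, transversion), site 7 (G/C, transversion), site 20 (C/T, transition), site 34 (C/A, transversion), site 36 (T/G, transversion), site 41 (C/G, transversion).
Of the 6 differences, 1 transition and 5 transversions, so the answer is 5.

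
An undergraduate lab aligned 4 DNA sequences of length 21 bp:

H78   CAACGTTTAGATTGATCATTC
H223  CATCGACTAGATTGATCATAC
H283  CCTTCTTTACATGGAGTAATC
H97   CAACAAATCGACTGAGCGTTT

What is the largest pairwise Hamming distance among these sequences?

Pairwise Hamming distances:
  H78 vs H223: 4
  H78 vs H283: 9
  H78 vs H97: 8
  H223 vs H283: 11
  H223 vs H97: 9
  H283 vs H97: 14
The largest is 14, between H283 and H97.

14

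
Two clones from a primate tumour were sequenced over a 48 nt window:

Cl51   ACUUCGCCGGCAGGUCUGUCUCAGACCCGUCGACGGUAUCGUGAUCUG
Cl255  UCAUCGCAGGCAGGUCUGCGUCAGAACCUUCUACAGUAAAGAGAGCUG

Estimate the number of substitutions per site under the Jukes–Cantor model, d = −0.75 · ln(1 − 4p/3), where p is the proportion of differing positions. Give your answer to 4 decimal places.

0.3360

The sequences differ at positions 1 (A/U), 3 (U/A), 8 (C/A), 19 (U/C), 20 (C/G), 26 (C/A), 29 (G/U), 32 (G/U), 35 (G/A), 39 (U/A), 40 (C/A), 42 (U/A), 45 (U/G).
p = 13/48 = 0.270833.
d = −0.75 · ln(1 − (4/3)·0.270833) = −0.75 · ln(0.638889) = −0.75 · (-0.448025) = 0.3360.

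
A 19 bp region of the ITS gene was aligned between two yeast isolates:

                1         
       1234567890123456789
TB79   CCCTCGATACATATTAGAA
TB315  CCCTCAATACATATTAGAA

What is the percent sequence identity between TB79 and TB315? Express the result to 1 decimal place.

Differing sites — 6:G/A.
18 of the 19 sites match, so the percent identity is 18/19 × 100 = 94.7%.

94.7%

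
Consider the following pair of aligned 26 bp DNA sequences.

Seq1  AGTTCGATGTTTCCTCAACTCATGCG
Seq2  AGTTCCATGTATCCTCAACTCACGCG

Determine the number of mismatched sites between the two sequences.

Differing sites — 6:G/C; 11:T/A; 23:T/C.
That gives 3 mismatches out of 26 aligned sites, so the Hamming distance is 3.

3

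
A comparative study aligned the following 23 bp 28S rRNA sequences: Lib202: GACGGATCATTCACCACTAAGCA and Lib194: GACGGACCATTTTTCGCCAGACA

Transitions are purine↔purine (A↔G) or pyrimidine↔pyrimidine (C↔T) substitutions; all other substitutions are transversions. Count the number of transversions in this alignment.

The sequences differ at positions 7 (T/C, transition), 12 (C/T, transition), 13 (A/T, transversion), 14 (C/T, transition), 16 (A/G, transition), 18 (T/C, transition), 20 (A/G, transition), 21 (G/A, transition).
Of the 8 differences, 7 transitions and 1 transversion, so the answer is 1.

1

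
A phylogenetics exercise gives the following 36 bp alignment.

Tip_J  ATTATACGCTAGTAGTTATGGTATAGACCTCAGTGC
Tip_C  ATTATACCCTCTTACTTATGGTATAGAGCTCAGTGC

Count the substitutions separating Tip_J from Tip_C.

5

Mismatches occur at site 8 (G→C), site 11 (A→C), site 12 (G→T), site 15 (G→C), site 28 (C→G).
That gives 5 mismatches out of 36 aligned sites, so the Hamming distance is 5.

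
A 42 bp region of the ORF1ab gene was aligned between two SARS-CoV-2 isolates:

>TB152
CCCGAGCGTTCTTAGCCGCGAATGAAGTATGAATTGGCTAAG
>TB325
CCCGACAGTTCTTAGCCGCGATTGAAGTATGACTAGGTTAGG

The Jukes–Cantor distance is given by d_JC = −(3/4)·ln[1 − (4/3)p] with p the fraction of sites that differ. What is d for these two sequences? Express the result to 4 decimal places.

0.1885

Mismatches occur at site 6 (G/C), site 7 (C/A), site 22 (A/T), site 33 (A/C), site 35 (T/A), site 38 (C/T), site 41 (A/G).
p = 7/42 = 0.166667.
d = −0.75 · ln(1 − (4/3)·0.166667) = −0.75 · ln(0.777777) = −0.75 · (-0.251315) = 0.1885.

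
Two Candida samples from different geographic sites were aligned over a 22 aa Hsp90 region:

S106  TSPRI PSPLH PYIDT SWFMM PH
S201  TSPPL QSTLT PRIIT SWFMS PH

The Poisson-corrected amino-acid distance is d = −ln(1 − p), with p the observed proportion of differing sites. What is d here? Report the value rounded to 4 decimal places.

Differing sites — 4:R/P; 5:I/L; 6:P/Q; 8:P/T; 10:H/T; 12:Y/R; 14:D/I; 20:M/S.
p = 8/22 = 0.363636.
d = −ln(1 − 0.363636) = −ln(0.636364) = 0.4520.

0.4520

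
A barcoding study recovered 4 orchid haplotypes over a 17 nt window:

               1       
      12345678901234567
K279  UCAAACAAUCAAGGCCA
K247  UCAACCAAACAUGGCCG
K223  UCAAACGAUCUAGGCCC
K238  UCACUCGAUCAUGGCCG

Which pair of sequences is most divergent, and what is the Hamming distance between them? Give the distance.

6

Pairwise Hamming distances:
  K279 vs K247: 4
  K279 vs K223: 3
  K279 vs K238: 5
  K247 vs K223: 6
  K247 vs K238: 4
  K223 vs K238: 5
The largest is 6, between K247 and K223.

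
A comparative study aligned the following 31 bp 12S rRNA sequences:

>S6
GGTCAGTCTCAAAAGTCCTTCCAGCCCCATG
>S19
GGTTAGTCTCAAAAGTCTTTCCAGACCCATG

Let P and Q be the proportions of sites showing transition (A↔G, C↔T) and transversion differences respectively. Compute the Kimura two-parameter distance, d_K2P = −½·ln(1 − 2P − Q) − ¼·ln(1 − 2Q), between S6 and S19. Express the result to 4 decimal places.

Differing sites — 4:C/T (Ti); 18:C/T (Ti); 25:C/A (Tv).
Of the 3 differences, 2 transitions and 1 transversion over 31 sites: P = 2/31 = 0.064516, Q = 1/31 = 0.032258.
d = −0.5·ln(0.838710) − 0.25·ln(0.935484) = −0.5·(-0.175890) − 0.25·(-0.066691) = 0.1046.

0.1046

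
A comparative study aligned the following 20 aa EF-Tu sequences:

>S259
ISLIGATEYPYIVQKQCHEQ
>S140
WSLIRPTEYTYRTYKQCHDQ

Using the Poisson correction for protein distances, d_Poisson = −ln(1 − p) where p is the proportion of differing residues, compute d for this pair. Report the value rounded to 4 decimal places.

The sequences differ at positions 1 (I/W), 5 (G/R), 6 (A/P), 10 (P/T), 12 (I/R), 13 (V/T), 14 (Q/Y), 19 (E/D).
p = 8/20 = 0.400000.
d = −ln(1 − 0.400000) = −ln(0.600000) = 0.5108.

0.5108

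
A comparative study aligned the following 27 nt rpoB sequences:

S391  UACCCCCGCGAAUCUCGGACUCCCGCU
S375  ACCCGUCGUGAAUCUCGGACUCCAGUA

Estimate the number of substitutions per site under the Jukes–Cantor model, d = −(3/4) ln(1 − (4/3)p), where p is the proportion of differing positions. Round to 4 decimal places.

The sequences differ at positions 1 (U/A), 2 (A/C), 5 (C/G), 6 (C/U), 9 (C/U), 24 (C/A), 26 (C/U), 27 (U/A).
p = 8/27 = 0.296296.
d = −0.75 · ln(1 − (4/3)·0.296296) = −0.75 · ln(0.604939) = −0.75 · (-0.502628) = 0.3770.

0.3770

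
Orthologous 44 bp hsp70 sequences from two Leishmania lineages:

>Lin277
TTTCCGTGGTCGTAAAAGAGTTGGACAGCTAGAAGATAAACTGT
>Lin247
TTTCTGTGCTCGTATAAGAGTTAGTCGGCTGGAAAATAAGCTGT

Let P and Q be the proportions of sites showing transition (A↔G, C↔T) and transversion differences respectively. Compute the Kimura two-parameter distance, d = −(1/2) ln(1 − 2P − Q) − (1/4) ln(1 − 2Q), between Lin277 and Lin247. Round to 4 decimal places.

0.2451

Mismatches occur at site 5 (C→T, transition), site 9 (G→C, transversion), site 15 (A→T, transversion), site 23 (G→A, transition), site 25 (A→T, transversion), site 27 (A→G, transition), site 31 (A→G, transition), site 35 (G→A, transition), site 40 (A→G, transition).
Of the 9 differences, 6 transitions and 3 transversions over 44 sites: P = 6/44 = 0.136364, Q = 3/44 = 0.068182.
d = −0.5·ln(0.659090) − 0.25·ln(0.863636) = −0.5·(-0.416895) − 0.25·(-0.146604) = 0.2451.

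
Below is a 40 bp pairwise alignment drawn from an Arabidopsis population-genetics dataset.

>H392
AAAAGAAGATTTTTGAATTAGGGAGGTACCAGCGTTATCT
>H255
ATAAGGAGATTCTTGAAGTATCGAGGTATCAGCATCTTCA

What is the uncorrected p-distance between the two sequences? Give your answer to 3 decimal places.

0.275

Differing sites — 2:A/T; 6:A/G; 12:T/C; 18:T/G; 21:G/T; 22:G/C; 29:C/T; 34:G/A; 36:T/C; 37:A/T; 40:T/A.
There are 11 differences over 40 sites, so p = 11/40 = 0.275.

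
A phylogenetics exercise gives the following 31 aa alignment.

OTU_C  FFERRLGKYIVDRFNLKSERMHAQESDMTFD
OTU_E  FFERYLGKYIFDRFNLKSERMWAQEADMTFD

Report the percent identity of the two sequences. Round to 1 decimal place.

87.1%

Differing sites — 5:R/Y; 11:V/F; 22:H/W; 26:S/A.
27 of the 31 sites match, so the percent identity is 27/31 × 100 = 87.1%.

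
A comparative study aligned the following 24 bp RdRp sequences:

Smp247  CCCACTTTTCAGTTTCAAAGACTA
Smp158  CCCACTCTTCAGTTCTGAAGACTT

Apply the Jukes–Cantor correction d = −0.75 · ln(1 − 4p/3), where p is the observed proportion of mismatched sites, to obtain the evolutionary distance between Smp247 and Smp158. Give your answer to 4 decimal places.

0.2441

Differing sites — 7:T/C; 15:T/C; 16:C/T; 17:A/G; 24:A/T.
p = 5/24 = 0.208333.
d = −0.75 · ln(1 − (4/3)·0.208333) = −0.75 · ln(0.722223) = −0.75 · (-0.325421) = 0.2441.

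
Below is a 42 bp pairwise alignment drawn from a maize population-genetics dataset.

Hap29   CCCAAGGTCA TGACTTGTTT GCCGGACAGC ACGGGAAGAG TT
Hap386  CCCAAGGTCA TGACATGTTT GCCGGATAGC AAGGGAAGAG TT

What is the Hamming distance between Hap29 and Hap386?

3

Differing sites — 15:T/A; 27:C/T; 32:C/A.
That gives 3 mismatches out of 42 aligned sites, so the Hamming distance is 3.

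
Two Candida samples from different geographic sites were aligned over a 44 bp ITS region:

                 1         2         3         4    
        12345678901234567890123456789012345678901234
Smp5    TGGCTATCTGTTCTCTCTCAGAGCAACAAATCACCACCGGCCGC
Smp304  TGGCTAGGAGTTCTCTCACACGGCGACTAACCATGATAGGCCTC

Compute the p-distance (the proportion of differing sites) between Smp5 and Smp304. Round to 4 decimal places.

The sequences differ at positions 7 (T/G), 8 (C/G), 9 (T/A), 18 (T/A), 21 (G/C), 22 (A/G), 25 (A/G), 28 (A/T), 31 (T/C), 34 (C/T), 35 (C/G), 37 (C/T), 38 (C/A), 43 (G/T).
There are 14 differences over 44 sites, so p = 14/44 = 0.3182.

0.3182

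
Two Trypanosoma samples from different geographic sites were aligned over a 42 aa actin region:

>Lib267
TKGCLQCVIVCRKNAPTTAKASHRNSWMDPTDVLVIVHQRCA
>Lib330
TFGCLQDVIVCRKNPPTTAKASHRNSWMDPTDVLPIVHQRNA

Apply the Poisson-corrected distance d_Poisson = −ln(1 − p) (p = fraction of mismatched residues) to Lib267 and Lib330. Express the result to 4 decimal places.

Mismatches occur at site 2 (K↔F), site 7 (C↔D), site 15 (A↔P), site 35 (V↔P), site 41 (C↔N).
p = 5/42 = 0.119048.
d = −ln(1 − 0.119048) = −ln(0.880952) = 0.1268.

0.1268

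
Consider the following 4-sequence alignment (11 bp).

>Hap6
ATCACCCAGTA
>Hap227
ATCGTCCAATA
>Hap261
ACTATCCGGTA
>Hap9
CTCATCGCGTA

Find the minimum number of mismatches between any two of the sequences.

Pairwise Hamming distances:
  Hap6 vs Hap227: 3
  Hap6 vs Hap261: 4
  Hap6 vs Hap9: 4
  Hap227 vs Hap261: 5
  Hap227 vs Hap9: 5
  Hap261 vs Hap9: 5
The smallest is 3, between Hap6 and Hap227.

3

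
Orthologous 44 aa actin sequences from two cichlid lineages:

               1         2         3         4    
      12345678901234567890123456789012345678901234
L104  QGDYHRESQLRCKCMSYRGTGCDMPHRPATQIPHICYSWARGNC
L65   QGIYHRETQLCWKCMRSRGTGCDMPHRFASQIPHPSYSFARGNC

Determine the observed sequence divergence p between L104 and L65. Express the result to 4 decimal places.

0.2500

Mismatches occur at site 3 (D↔I), site 8 (S↔T), site 11 (R↔C), site 12 (C↔W), site 16 (S↔R), site 17 (Y↔S), site 28 (P↔F), site 30 (T↔S), site 35 (I↔P), site 36 (C↔S), site 39 (W↔F).
There are 11 differences over 44 sites, so p = 11/44 = 0.2500.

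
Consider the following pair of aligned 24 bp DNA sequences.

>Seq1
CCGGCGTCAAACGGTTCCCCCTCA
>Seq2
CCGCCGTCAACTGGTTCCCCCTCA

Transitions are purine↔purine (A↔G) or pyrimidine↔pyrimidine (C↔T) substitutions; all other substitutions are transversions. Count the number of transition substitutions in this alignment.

1

Differing sites — 4:G/C (Tv); 11:A/C (Tv); 12:C/T (Ti).
Of the 3 differences, 1 transition and 2 transversions, so the answer is 1.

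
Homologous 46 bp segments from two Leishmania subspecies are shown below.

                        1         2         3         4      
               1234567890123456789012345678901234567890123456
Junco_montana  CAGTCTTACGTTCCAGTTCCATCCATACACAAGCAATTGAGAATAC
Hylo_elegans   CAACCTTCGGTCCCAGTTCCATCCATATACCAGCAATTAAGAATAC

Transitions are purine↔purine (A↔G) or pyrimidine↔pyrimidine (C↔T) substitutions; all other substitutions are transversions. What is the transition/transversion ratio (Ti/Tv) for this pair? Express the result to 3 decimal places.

The sequences differ at positions 3 (G/A, transition), 4 (T/C, transition), 8 (A/C, transversion), 9 (C/G, transversion), 12 (T/C, transition), 28 (C/T, transition), 31 (A/C, transversion), 39 (G/A, transition).
Of the 8 differences, 5 transitions and 3 transversions, so Ti/Tv = 5/3 = 1.667.

1.667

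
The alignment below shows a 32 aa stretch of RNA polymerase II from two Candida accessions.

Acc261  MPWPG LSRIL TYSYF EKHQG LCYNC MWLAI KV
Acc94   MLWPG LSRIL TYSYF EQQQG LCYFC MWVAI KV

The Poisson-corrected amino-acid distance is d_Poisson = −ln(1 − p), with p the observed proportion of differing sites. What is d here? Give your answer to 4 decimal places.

Differing sites — 2:P/L; 17:K/Q; 18:H/Q; 24:N/F; 28:L/V.
p = 5/32 = 0.156250.
d = −ln(1 − 0.156250) = −ln(0.843750) = 0.1699.

0.1699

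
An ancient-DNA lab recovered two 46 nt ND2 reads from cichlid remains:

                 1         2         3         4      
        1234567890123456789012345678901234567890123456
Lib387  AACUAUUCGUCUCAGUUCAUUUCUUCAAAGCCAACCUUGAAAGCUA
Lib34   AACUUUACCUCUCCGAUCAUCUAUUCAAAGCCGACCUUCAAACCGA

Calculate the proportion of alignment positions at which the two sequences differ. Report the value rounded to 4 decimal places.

Differing sites — 5:A/U; 7:U/A; 9:G/C; 14:A/C; 16:U/A; 21:U/C; 23:C/A; 33:A/G; 39:G/C; 43:G/C; 45:U/G.
There are 11 differences over 46 sites, so p = 11/46 = 0.2391.

0.2391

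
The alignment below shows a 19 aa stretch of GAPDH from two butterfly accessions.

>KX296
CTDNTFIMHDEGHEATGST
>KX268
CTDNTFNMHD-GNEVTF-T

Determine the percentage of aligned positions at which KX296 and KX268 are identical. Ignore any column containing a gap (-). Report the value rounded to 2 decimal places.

Excluding the 2 gap columns leaves 17 comparable sites.
Differing sites — 7:I/N; 13:H/N; 15:A/V; 17:G/F.
13 of the 17 comparable sites match, so the percent identity is 13/17 × 100 = 76.47%.

76.47%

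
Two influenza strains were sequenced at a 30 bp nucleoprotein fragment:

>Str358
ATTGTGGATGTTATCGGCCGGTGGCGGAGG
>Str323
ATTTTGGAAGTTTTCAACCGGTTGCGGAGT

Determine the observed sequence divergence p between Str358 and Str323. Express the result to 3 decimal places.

Differing sites — 4:G/T; 9:T/A; 13:A/T; 16:G/A; 17:G/A; 23:G/T; 30:G/T.
There are 7 differences over 30 sites, so p = 7/30 = 0.233.

0.233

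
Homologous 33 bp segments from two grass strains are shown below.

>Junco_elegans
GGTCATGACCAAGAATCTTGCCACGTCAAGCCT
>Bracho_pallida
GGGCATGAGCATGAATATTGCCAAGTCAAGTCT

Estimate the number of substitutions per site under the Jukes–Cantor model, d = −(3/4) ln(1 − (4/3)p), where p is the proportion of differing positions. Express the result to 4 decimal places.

0.2082

The sequences differ at positions 3 (T/G), 9 (C/G), 12 (A/T), 17 (C/A), 24 (C/A), 31 (C/T).
p = 6/33 = 0.181818.
d = −0.75 · ln(1 − (4/3)·0.181818) = −0.75 · ln(0.757576) = −0.75 · (-0.277631) = 0.2082.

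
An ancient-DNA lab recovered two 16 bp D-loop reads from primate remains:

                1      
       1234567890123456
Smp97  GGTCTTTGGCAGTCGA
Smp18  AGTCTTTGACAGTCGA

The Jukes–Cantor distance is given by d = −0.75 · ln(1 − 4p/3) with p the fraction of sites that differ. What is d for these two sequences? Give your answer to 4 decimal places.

0.1367

The sequences differ at positions 1 (G/A), 9 (G/A).
p = 2/16 = 0.125000.
d = −0.75 · ln(1 − (4/3)·0.125000) = −0.75 · ln(0.833333) = −0.75 · (-0.182322) = 0.1367.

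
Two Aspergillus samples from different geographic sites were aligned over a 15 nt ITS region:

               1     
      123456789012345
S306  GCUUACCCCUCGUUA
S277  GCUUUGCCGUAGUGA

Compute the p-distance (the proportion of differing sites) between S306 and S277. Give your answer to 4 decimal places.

0.3333

Mismatches occur at site 5 (A↔U), site 6 (C↔G), site 9 (C↔G), site 11 (C↔A), site 14 (U↔G).
There are 5 differences over 15 sites, so p = 5/15 = 0.3333.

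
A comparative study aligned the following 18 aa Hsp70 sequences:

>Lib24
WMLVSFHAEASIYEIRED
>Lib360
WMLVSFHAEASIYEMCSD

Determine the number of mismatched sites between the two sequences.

Differing sites — 15:I/M; 16:R/C; 17:E/S.
That gives 3 mismatches out of 18 aligned sites, so the Hamming distance is 3.

3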